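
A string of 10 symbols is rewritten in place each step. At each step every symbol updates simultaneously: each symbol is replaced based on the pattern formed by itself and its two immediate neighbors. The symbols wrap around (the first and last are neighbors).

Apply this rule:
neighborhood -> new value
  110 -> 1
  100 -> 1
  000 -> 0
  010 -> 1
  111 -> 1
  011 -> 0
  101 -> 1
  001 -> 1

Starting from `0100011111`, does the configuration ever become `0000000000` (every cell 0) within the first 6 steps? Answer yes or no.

1110101111
1111110111
1111111011
1111111101
1111111110
0111111111
step 6 is 0111111111, still not uniform 0

no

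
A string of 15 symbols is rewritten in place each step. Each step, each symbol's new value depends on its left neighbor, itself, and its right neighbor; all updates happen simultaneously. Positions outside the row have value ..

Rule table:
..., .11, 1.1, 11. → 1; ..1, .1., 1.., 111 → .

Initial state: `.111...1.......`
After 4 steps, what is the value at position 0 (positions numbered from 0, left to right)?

.

.1.1.1...111111
..1.1..1.1....1
1..1....1..11..
.....11....11.1
position 0 holds .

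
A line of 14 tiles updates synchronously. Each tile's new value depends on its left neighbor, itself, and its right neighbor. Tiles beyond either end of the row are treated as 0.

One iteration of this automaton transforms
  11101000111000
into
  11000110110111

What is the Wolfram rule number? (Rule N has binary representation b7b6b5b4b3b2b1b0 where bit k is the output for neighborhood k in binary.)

153

position 1: 111 → 1  (bit 7 = 1)
position 2: 110 → 0  (bit 6 = 0)
position 3: 101 → 0  (bit 5 = 0)
position 5: 100 → 1  (bit 4 = 1)
position 0: 011 → 1  (bit 3 = 1)
position 4: 010 → 0  (bit 2 = 0)
position 7: 001 → 0  (bit 1 = 0)
position 6: 000 → 1  (bit 0 = 1)
bits b7..b0 = 10011001 = 153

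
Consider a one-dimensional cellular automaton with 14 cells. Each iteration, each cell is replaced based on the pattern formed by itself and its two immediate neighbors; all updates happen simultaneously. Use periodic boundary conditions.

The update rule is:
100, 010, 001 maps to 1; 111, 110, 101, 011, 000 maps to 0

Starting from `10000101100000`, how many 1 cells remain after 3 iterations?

6

iteration 1: 11001100010001
iteration 2: 00110010111010
iteration 3: 01001110000011
count of 1: 6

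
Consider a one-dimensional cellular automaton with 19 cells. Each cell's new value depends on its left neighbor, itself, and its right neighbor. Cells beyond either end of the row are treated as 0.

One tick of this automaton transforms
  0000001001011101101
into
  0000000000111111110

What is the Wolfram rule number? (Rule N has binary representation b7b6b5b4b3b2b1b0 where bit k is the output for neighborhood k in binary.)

position 12: 111 → 1  (bit 7 = 1)
position 13: 110 → 1  (bit 6 = 1)
position 10: 101 → 1  (bit 5 = 1)
position 7: 100 → 0  (bit 4 = 0)
position 11: 011 → 1  (bit 3 = 1)
position 6: 010 → 0  (bit 2 = 0)
position 5: 001 → 0  (bit 1 = 0)
position 0: 000 → 0  (bit 0 = 0)
bits b7..b0 = 11101000 = 232

232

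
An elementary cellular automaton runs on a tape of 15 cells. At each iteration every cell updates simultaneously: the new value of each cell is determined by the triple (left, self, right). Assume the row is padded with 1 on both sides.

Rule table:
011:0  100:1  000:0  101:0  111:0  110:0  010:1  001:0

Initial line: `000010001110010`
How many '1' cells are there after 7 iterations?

100011000001010
010000100001010
011000110001010
000100001001010
100110001101010
010001000001010
011001100001010
count of 1: 6

6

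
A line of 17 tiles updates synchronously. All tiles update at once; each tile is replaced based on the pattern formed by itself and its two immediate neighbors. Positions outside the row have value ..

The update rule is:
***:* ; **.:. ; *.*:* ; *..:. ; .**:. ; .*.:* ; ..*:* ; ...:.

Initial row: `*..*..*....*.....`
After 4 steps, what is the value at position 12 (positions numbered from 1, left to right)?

.

*.**.**...**.....
**..*....*.......
...**...**.......
..*....*.........
position 12 holds .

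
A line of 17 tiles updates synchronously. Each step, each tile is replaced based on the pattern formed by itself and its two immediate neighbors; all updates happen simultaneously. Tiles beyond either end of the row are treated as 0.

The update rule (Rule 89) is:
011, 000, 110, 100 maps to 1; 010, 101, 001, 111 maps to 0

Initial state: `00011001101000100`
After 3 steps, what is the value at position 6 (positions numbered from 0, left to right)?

11011101100110011
11010101110111011
11000001010101011
position 6 holds 0

0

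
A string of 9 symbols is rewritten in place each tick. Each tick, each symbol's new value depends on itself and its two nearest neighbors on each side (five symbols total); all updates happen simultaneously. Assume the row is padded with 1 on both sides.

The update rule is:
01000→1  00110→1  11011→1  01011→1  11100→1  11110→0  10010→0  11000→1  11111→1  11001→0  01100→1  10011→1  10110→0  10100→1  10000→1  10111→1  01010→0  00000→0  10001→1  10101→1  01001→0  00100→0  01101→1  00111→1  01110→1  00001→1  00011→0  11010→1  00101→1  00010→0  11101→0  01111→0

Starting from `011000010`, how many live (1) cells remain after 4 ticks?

101111011
011000110
101110111
011101101
count of 1: 6

6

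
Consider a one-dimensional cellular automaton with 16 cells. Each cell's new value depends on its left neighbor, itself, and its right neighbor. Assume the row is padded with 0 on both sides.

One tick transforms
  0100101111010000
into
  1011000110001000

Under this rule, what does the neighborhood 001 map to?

At position 0 the neighborhood is 001; the next row has 1 there.

1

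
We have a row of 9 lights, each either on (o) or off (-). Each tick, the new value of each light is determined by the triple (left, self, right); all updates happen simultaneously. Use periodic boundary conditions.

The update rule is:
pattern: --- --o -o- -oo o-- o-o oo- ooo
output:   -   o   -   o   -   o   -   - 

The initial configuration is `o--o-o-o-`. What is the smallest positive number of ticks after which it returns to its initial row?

9

--o-o-o-o
-o-o-o-o-
o-o-o-o--
-o-o-o--o
o-o-o--o-
-o-o--o-o
o-o--o-o-
-o--o-o-o
o--o-o-o-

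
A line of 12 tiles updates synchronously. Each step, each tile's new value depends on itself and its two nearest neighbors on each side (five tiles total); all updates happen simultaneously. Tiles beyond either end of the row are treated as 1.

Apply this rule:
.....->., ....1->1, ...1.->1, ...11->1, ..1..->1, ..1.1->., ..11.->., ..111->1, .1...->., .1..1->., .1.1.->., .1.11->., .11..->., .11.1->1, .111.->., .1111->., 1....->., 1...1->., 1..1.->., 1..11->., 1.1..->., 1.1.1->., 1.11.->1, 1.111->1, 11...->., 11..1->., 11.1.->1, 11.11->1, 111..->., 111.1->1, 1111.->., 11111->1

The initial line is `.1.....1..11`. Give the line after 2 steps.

...111......

1....111..1.
...111......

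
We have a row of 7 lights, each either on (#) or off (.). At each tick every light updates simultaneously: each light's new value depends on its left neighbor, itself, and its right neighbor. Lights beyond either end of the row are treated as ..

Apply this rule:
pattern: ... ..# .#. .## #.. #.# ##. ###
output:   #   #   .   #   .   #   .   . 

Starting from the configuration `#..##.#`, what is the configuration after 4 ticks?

..#..#.

..##.#.
###.#..
#..#..#
..#..#.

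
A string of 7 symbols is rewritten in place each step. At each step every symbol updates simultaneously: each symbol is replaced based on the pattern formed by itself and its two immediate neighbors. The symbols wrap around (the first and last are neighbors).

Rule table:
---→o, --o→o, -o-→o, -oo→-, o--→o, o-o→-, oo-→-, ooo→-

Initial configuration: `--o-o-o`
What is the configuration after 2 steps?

----o--

step 1: ooo-o-o
step 2: ----o--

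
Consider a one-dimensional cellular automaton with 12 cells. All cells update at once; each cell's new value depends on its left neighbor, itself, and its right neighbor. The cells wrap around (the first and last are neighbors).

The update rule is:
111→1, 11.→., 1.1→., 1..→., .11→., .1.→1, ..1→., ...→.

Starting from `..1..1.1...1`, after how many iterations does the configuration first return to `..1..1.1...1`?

iteration 1: ..1..1.1...1

1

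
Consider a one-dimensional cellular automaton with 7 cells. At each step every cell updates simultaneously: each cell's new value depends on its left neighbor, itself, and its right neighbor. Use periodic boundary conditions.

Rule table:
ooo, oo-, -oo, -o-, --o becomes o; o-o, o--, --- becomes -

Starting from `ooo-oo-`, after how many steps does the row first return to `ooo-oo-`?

ooo-oo-

1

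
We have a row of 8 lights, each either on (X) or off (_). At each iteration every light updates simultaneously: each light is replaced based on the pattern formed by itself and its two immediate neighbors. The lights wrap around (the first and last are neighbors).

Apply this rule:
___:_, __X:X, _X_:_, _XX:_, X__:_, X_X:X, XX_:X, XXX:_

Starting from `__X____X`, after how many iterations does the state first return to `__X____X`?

8

_X____X_
X____X__
____X__X
___X__X_
__X__X__
_X__X___
X__X____
__X____X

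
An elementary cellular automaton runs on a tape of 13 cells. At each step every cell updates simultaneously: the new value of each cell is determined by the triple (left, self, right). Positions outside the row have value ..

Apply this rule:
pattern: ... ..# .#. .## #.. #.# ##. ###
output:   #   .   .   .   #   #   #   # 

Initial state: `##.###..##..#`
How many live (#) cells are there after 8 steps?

.##.###..##..
..##.###..###
#..##.###..##
.#..##.###..#
..#..##.###..
#..#..##.####
.#..#..##.###
..#..#..##.##
count of #: 6

6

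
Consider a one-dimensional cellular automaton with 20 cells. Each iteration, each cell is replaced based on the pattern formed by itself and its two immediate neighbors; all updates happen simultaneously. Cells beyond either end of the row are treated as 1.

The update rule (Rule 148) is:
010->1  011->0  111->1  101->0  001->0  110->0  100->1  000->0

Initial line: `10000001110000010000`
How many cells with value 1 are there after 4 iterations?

7

01000000101000011000
01100000101100000100
00010000100010000110
10011000110011000000
count of 1: 7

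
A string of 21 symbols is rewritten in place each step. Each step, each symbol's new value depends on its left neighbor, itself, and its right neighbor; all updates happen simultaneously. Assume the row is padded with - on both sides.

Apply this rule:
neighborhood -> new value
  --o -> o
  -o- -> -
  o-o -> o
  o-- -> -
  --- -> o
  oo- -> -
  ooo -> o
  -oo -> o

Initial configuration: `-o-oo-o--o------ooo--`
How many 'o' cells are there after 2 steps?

12

o-oo-o--o--ooooooo--o
-oo-o--o--ooooooo--o-
count of o: 12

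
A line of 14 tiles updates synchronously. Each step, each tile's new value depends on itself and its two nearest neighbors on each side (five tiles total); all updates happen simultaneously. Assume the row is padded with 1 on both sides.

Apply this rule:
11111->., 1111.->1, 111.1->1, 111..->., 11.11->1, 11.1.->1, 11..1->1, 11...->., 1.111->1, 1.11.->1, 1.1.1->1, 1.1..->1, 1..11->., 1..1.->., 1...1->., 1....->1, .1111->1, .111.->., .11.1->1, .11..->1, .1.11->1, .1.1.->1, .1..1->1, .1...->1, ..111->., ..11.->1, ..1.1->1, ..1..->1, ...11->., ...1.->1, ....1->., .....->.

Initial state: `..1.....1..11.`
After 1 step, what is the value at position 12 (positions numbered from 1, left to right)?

1.111..111.111
position 12 holds 1

1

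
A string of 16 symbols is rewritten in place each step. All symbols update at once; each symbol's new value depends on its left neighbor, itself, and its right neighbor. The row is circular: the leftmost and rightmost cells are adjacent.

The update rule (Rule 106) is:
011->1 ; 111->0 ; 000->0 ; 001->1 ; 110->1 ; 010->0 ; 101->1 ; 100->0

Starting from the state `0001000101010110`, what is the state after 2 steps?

step 1: 0010001010101110
step 2: 0100010101011010

0100010101011010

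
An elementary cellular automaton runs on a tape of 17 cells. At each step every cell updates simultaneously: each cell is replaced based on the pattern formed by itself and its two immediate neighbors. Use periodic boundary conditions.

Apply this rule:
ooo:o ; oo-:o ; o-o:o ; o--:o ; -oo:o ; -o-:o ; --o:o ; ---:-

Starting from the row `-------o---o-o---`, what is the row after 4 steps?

step 1: ------ooo-ooooo--
step 2: -----ooooooooooo-
step 3: ----ooooooooooooo
step 4: o--oooooooooooooo

o--oooooooooooooo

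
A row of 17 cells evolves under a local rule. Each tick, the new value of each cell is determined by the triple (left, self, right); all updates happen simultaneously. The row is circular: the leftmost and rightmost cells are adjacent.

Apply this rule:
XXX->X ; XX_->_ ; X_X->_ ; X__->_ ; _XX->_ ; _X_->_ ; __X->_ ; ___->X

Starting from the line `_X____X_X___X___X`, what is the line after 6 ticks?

XXXXXXXXXX__X__XX

___XX_____X___X__
XX____XXX___X___X
X__XX__X__X___X__
____________X____
XXXXXXXXXXX___XXX
XXXXXXXXXX__X__XX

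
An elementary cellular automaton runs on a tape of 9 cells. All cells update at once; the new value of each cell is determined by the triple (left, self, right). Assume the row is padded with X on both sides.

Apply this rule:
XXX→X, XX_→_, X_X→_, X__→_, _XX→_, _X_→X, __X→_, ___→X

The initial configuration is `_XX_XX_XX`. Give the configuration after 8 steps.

_X__X__X_

________X
_XXXXXX__
__XXXX___
___XX__X_
_X_____X_
_X_XXX_X_
_X__X__X_
_X__X__X_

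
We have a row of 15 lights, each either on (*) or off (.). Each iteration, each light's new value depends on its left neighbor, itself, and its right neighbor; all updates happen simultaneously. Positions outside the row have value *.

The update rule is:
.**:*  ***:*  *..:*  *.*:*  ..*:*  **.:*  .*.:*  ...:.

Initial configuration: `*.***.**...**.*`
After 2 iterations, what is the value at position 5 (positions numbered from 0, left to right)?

*

*********.*****
***************
position 5 holds *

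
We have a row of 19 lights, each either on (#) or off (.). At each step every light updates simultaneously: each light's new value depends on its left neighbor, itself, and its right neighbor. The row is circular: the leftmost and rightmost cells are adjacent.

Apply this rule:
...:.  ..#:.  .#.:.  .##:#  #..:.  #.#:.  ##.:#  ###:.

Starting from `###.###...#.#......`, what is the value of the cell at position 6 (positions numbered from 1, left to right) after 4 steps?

#.#.#.#............
...................
...................  (fixed point — unchanged through step 4)
position 6 holds .

.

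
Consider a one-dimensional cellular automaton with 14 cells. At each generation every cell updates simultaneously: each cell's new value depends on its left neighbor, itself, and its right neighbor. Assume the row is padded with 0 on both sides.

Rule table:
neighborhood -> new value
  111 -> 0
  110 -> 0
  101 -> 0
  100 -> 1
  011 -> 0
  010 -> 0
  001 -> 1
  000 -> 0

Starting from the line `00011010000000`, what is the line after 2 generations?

01010010100000

00100001000000
01010010100000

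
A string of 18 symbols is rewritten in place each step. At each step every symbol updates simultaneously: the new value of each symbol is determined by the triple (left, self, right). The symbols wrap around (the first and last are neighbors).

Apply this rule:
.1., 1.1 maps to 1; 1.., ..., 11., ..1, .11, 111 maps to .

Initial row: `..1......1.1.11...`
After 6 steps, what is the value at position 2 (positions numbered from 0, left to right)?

1

..1......1111.....
..1...............
..1...............  (fixed point — unchanged through step 6)
position 2 holds 1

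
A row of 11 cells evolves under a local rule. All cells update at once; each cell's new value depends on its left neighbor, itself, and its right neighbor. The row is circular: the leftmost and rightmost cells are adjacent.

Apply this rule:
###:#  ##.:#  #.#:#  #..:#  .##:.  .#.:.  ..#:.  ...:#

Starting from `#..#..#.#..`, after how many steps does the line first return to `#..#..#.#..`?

step 1: .#..#..#.#.
step 2: ..#..#..#.#
step 3: #..#..#..#.
step 4: .#..#..#..#
step 5: #.#..#..#..
step 6: .#.#..#..#.
step 7: ..#.#..#..#
step 8: #..#.#..#..
step 9: .#..#.#..#.
step 10: ..#..#.#..#
step 11: #..#..#.#..

11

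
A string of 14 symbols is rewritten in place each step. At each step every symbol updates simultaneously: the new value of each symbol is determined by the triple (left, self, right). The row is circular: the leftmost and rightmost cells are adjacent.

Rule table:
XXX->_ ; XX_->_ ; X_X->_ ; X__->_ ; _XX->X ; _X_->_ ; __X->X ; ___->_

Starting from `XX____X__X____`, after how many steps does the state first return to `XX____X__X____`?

14

step 1: X____X__X____X
step 2: ____X__X____XX
step 3: ___X__X____XX_
step 4: __X__X____XX__
step 5: _X__X____XX___
step 6: X__X____XX____
step 7: __X____XX____X
step 8: _X____XX____X_
step 9: X____XX____X__
step 10: ____XX____X__X
step 11: ___XX____X__X_
step 12: __XX____X__X__
step 13: _XX____X__X___
step 14: XX____X__X____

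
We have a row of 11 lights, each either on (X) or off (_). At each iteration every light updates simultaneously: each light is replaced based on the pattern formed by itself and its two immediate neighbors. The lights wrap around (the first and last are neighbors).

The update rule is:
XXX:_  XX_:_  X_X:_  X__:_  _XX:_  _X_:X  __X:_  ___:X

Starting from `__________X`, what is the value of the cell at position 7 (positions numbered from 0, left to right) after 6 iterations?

_XXXXXXXX_X
__________X  (repeats iteration 0; period 2)
iteration 6: __________X
position 7 holds _

_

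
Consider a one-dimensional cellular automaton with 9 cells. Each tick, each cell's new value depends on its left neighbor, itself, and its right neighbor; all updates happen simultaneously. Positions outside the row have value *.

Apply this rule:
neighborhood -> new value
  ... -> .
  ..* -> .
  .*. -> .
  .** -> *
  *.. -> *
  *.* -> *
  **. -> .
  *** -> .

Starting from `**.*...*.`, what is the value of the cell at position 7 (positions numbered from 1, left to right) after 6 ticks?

tick 1: ..*.*...*
tick 2: *..*.*..*
tick 3: .*..*.*.*
tick 4: *.*..*.**
tick 5: .*.*..**.
tick 6: *.*.*.*.*
position 7 holds *

*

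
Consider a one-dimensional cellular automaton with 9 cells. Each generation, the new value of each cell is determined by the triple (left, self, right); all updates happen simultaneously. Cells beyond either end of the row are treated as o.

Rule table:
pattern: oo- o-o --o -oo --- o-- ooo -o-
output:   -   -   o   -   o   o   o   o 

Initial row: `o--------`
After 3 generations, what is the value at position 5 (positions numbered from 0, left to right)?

generation 1: -oooooooo
generation 2: --ooooooo
generation 3: oo-oooooo
position 5 holds o

o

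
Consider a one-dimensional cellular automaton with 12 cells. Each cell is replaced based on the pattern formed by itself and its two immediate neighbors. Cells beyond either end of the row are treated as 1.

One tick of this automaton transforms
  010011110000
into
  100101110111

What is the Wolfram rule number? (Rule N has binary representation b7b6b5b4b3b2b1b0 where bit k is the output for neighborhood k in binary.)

227

position 5: 111 → 1  (bit 7 = 1)
position 7: 110 → 1  (bit 6 = 1)
position 0: 101 → 1  (bit 5 = 1)
position 2: 100 → 0  (bit 4 = 0)
position 4: 011 → 0  (bit 3 = 0)
position 1: 010 → 0  (bit 2 = 0)
position 3: 001 → 1  (bit 1 = 1)
position 9: 000 → 1  (bit 0 = 1)
bits b7..b0 = 11100011 = 227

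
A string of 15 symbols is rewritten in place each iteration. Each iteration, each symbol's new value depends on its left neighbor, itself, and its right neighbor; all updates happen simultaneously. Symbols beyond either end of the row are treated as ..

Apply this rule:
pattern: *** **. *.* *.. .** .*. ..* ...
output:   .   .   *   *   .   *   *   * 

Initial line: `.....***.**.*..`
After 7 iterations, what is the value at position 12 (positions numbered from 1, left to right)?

iteration 1: *****...*..****
iteration 2: .....******....
iteration 3: *****......****
iteration 4: .....******....  (repeats iteration 2; period 2)
iteration 7: *****......****
position 12 holds *

*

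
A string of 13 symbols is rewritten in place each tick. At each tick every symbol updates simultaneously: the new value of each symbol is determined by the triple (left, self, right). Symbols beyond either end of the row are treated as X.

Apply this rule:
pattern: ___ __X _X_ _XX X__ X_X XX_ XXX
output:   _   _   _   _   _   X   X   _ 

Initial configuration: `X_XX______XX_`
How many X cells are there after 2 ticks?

2

XX_X_______XX
_XX__________
count of X: 2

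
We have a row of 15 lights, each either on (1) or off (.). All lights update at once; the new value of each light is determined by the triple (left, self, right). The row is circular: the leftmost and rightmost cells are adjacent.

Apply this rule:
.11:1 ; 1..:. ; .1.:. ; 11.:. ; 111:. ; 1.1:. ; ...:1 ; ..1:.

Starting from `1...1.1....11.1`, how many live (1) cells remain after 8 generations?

4

..1.....11.1..1
....111.1......
111.1.....11111
......111.1....
11111.1.....111
........111.1..
1111111.1.....1
..........111.1
count of 1: 4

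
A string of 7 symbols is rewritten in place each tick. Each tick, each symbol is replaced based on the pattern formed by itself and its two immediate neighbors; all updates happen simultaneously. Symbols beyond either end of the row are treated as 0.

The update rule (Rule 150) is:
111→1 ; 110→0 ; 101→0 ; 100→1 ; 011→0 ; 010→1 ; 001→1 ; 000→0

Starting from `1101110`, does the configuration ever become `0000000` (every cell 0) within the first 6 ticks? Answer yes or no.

no

0000101
0001101
0010001
0111011
1010000
1011000
tick 6 is 1011000, still not uniform 0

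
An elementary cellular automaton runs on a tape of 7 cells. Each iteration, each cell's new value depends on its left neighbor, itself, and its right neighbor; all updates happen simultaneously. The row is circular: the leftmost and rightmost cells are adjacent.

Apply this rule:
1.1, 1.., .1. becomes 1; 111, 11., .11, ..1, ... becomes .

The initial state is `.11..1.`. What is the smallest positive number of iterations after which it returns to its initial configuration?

iteration 1: ...1.11
iteration 2: 1..11..
iteration 3: 11...1.
iteration 4: ..1..11
iteration 5: 1.11...
iteration 6: 11..1..
iteration 7: ..1.11.
iteration 8: ..11..1
iteration 9: 1...1.1
iteration 10: .1..11.
iteration 11: .11...1
iteration 12: 1..1..1
iteration 13: .1.11..
iteration 14: .11..1.

14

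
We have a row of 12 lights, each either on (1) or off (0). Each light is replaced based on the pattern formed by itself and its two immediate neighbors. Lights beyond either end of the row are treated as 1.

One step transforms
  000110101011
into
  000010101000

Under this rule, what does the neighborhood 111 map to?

0

At position 11 the neighborhood is 111; the next row has 0 there.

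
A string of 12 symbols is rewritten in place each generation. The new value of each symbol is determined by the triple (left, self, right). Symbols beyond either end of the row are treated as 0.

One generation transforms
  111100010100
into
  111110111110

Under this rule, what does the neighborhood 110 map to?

At position 3 the neighborhood is 110; the next row has 1 there.

1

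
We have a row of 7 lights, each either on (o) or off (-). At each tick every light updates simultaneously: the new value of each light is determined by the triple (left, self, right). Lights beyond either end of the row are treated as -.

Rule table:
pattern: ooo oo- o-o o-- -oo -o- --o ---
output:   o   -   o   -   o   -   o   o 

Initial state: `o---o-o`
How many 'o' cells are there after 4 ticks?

--oo-o-
ooo-o--
oo-o--o
o-o--o-
count of o: 3

3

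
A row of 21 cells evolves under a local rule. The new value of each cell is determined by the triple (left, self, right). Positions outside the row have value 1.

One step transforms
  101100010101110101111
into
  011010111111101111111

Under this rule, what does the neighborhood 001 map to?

1

At position 6 the neighborhood is 001; the next row has 1 there.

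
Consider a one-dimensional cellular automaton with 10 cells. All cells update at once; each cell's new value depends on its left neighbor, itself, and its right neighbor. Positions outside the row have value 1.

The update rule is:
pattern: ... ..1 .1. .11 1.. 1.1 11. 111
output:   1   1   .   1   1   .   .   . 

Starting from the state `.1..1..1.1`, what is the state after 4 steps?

1111.11.11

..11.11..1
111..1.111
...11..1..
1111.11.11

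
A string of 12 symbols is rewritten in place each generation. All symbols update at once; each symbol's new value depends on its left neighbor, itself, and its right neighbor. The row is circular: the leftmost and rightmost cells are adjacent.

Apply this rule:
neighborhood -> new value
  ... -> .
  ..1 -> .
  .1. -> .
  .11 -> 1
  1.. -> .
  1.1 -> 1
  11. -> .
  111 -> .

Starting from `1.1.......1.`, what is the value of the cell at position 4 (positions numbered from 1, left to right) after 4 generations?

.1.........1
1...........
............
............
position 4 holds .

.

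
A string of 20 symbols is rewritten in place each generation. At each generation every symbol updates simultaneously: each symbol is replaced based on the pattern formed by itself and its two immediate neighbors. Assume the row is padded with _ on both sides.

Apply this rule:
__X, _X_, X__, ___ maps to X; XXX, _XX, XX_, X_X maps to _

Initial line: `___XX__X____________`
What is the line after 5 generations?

XXX__XXXXXXXXXXXXXXX

XXX__XXXXXXXXXXXXXXX
___XX_______________
XXX__XXXXXXXXXXXXXXX  (repeats generation 1; period 2)
generation 5: XXX__XXXXXXXXXXXXXXX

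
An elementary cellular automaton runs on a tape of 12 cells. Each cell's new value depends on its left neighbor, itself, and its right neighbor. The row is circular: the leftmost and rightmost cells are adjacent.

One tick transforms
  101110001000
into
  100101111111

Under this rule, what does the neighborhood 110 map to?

0

At position 4 the neighborhood is 110; the next row has 0 there.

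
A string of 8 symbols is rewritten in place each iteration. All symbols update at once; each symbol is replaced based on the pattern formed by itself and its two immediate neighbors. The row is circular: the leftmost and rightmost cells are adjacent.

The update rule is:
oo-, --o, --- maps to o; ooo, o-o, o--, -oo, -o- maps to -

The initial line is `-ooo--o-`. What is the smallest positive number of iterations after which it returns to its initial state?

o--o-o--
--o----o
-o--ooo-
o--o--o-
--o--o--
oo--o--o
-o-o--o-
o----o--
--ooo--o
-o--o-o-
o--o----
--o--ooo
-o--o--o
---o--o-
ooo--o--
--o-o--o
-o----o-
o--ooo--
--o--o-o
-o--o---
o--o--oo
o-o--o--
----o--o
-ooo--o-

24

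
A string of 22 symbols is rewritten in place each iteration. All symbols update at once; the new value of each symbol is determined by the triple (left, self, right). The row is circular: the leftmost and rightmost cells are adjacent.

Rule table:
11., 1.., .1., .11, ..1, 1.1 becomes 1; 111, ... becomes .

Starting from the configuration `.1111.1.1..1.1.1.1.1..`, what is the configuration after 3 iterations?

11..11111111111111111.
11111...............11
....11.............11.

....11.............11.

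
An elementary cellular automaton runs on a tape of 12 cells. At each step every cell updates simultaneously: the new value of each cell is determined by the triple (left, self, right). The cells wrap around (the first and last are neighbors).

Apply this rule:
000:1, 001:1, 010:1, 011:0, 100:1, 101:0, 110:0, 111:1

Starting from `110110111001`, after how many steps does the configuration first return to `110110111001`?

step 1: 100000010110
step 2: 111111110000
step 3: 011111101111
step 4: 001111000110
step 5: 110110111001

5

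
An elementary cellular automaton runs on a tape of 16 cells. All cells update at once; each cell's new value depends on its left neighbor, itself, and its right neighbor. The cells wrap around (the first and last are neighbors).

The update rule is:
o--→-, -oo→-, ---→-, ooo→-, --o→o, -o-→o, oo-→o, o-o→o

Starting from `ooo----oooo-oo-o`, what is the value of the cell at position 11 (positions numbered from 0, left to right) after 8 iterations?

-

iteration 1: --o---o---oo-oo-
iteration 2: -oo--oo--o-oo-o-
iteration 3: o-o-o-o-ooo-ooo-
iteration 4: oooooooo--oo--oo
iteration 5: -------o-o-o-o--
iteration 6: ------oooooooo--
iteration 7: -----o-------o--
iteration 8: ----oo------oo--
position 11 holds -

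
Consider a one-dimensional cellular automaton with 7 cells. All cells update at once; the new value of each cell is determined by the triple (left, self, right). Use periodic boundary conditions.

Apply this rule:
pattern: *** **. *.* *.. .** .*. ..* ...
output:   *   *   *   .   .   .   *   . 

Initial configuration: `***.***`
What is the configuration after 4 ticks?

****.**
*****.*
******.
.******

.******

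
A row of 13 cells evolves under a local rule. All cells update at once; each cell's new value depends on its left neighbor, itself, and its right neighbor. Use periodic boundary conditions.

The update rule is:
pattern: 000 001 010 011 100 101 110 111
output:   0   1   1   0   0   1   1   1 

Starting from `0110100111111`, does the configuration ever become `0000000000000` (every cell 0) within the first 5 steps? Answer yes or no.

1011101011111
1101111101111
1110111110111
1111011111011
1111101111101
step 5 is 1111101111101, still not uniform 0

no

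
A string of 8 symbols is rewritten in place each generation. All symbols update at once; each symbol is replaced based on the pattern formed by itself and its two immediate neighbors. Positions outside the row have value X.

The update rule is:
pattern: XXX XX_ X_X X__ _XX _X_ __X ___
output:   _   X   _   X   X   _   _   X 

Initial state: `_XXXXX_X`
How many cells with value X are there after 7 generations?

generation 1: _X___X_X
generation 2: __XX___X
generation 3: X_XXXX_X
generation 4: X_X__X_X
generation 5: X__X___X
generation 6: XX__XX_X
generation 7: _XX_XX_X
count of X: 5

5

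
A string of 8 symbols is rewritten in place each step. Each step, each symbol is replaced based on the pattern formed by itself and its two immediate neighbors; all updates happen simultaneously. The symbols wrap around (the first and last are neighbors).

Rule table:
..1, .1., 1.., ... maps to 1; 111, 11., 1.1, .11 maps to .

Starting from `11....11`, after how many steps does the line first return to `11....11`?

..1111..
11....11

2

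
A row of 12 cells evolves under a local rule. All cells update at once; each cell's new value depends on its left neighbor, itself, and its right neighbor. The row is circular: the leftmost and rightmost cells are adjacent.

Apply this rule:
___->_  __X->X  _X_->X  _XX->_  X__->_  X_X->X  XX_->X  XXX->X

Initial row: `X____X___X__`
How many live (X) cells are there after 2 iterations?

iteration 1: X___XX__XX_X
iteration 2: X__X_X_X_XX_
count of X: 6

6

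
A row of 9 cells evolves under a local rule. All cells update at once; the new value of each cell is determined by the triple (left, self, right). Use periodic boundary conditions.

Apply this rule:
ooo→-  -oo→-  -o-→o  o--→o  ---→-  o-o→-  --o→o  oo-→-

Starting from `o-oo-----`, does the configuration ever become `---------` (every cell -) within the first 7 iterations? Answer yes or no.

o---o---o
-o-ooo-o-
oo-----oo
--o---o--
-ooo-ooo-
o-------o
-o-----o-
iteration 7 is -o-----o-, still not uniform -

no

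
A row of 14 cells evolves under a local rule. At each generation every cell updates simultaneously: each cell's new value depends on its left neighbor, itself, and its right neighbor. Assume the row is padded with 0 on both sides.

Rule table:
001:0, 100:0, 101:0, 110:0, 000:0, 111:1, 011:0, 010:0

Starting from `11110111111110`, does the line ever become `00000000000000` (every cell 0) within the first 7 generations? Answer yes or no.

yes

generation 1: 01100011111100
generation 2: 00000001111000
generation 3: 00000000110000
generation 4: 00000000000000
all cells are 0 at generation 4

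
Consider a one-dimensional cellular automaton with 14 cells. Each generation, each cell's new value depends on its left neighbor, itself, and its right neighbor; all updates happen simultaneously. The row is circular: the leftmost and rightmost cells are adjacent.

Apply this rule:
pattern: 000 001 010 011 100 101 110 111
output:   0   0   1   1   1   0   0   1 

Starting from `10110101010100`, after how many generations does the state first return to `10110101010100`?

10100101010110
10110101010100

2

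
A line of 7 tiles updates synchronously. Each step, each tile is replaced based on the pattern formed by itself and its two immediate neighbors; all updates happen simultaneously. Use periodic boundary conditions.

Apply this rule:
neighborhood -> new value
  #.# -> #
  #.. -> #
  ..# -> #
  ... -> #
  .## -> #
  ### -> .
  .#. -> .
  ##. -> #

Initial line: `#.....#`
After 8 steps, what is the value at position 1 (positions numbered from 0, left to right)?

#######
.......
#######  (repeats step 1; period 2)
step 8: .......
position 1 holds .

.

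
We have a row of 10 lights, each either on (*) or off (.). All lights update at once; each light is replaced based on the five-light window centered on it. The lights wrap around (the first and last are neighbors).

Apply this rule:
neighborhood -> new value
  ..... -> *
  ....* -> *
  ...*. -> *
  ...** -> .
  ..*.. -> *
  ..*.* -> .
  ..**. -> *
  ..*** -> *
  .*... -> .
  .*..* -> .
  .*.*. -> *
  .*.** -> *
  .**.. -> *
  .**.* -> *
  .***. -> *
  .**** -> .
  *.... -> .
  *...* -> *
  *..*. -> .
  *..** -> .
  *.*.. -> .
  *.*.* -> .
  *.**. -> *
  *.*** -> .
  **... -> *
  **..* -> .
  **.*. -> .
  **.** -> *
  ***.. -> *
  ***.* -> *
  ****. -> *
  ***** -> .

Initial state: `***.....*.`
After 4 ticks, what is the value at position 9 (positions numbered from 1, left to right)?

*

.***.***.*
*.***.**..
.*.*****..
*.*...****
position 9 holds *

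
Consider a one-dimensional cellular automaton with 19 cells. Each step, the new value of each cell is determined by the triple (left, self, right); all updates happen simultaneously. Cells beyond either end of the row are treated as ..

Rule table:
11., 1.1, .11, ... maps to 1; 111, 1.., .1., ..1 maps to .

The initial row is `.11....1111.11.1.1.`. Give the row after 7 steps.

.11.11.1..11111.1..
.111111...1...11..1
.1....1.1...1.11...
...11..1..1..111.11
11.11........1.1111
11111.111111..11..1
1...111....1..11...

1...111....1..11...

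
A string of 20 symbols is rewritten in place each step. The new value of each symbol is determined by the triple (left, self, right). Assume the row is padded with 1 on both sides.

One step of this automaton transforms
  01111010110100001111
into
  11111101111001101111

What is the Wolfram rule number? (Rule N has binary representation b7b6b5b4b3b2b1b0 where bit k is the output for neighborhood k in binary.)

233

position 2: 111 → 1  (bit 7 = 1)
position 4: 110 → 1  (bit 6 = 1)
position 0: 101 → 1  (bit 5 = 1)
position 12: 100 → 0  (bit 4 = 0)
position 1: 011 → 1  (bit 3 = 1)
position 6: 010 → 0  (bit 2 = 0)
position 15: 001 → 0  (bit 1 = 0)
position 13: 000 → 1  (bit 0 = 1)
bits b7..b0 = 11101001 = 233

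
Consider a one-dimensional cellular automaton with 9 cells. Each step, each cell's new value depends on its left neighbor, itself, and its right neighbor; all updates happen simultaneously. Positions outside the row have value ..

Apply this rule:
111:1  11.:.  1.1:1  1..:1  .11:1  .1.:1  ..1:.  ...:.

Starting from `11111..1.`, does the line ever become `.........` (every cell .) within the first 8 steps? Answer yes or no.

step 1: 1111.1.11
step 2: 111.1111.
step 3: 11.1111.1
step 4: 1.1111.11
step 5: 11111.11.
step 6: 1111.11.1
step 7: 111.11.11
step 8: 11.11.11.
step 8 is 11.11.11., still not uniform .

no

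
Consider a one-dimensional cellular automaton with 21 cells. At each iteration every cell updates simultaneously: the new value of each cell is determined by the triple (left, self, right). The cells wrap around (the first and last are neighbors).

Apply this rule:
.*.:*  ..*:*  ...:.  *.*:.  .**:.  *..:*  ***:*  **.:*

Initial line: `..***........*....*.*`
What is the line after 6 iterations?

iteration 1: **.***......***..**.*
iteration 2: **..***....*.****.*..
iteration 3: .***.***..**..***.***
iteration 4: ..**..****.***.**..**
iteration 5: **.***.***..**..***.*
iteration 6: **..**..****.***.**..

**..**..****.***.**..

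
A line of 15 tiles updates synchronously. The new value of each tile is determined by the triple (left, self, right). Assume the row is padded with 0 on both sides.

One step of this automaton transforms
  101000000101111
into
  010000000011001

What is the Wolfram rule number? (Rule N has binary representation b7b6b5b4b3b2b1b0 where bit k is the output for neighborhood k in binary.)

position 12: 111 → 0  (bit 7 = 0)
position 14: 110 → 1  (bit 6 = 1)
position 1: 101 → 1  (bit 5 = 1)
position 3: 100 → 0  (bit 4 = 0)
position 11: 011 → 1  (bit 3 = 1)
position 0: 010 → 0  (bit 2 = 0)
position 8: 001 → 0  (bit 1 = 0)
position 4: 000 → 0  (bit 0 = 0)
bits b7..b0 = 01101000 = 104

104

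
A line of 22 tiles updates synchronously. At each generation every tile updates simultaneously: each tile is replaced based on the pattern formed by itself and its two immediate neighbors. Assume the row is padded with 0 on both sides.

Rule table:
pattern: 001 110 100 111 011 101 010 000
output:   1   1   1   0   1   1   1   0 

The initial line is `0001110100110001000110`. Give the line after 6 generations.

0011011111111011101111
0111110000001110111001
1100011000011011101111
1110111100111110111001
1011100111100011101111
1110111100110110111001

1110111100110110111001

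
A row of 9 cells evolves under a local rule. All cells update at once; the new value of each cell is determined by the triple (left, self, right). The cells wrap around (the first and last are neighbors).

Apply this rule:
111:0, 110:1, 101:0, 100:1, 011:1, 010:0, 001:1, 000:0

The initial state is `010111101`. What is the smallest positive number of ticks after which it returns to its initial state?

tick 1: 000100100
tick 2: 001011010
tick 3: 010011001
tick 4: 001111110
tick 5: 011000011
tick 6: 011100111
tick 7: 010111101

7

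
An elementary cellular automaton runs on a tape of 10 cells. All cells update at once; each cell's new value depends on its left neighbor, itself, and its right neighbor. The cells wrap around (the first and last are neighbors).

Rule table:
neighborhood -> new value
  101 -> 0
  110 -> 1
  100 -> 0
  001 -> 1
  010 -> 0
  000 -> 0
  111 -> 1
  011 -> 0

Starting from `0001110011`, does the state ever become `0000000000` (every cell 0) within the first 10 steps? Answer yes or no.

step 1: 0010110101
step 2: 0100010000
step 3: 1000100000
step 4: 0001000001
step 5: 0010000010
step 6: 0100000100
step 7: 1000001000
step 8: 0000010001
step 9: 0000100010
step 10: 0001000100
step 10 is 0001000100, still not uniform 0

no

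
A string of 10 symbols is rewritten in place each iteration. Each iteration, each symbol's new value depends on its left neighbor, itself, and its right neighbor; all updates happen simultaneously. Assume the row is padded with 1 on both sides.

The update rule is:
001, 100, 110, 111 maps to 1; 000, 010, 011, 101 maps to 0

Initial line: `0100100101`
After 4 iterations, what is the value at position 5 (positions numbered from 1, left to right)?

0011011000
1101001101
1100110100
1111010011
position 5 holds 0

0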